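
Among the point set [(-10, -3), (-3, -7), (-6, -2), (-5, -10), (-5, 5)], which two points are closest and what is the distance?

Computing all pairwise distances among 5 points:

d((-10, -3), (-3, -7)) = 8.0623
d((-10, -3), (-6, -2)) = 4.1231
d((-10, -3), (-5, -10)) = 8.6023
d((-10, -3), (-5, 5)) = 9.434
d((-3, -7), (-6, -2)) = 5.831
d((-3, -7), (-5, -10)) = 3.6056 <-- minimum
d((-3, -7), (-5, 5)) = 12.1655
d((-6, -2), (-5, -10)) = 8.0623
d((-6, -2), (-5, 5)) = 7.0711
d((-5, -10), (-5, 5)) = 15.0

Closest pair: (-3, -7) and (-5, -10) with distance 3.6056

The closest pair is (-3, -7) and (-5, -10) with Euclidean distance 3.6056. For 5 points, brute-force pairwise comparison is shown above. For large n, the divide-and-conquer algorithm (sort by x, recurse on halves, check the dividing strip) achieves O(n log n).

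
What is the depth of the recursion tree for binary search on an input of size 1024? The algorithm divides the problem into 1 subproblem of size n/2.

For divide and conquer with division factor 2:

Problem sizes at each level:
Level 0: 1024
Level 1: 512
Level 2: 256
Level 3: 128
Level 4: 64
Level 5: 32
Level 6: 16
Level 7: 8
Level 8: 4
Level 9: 2
Level 10: 1

The root is level 0 and the size-1 base case is level 10 (the tree spans levels 0 through 10, i.e. 11 levels counting the root), so the depth is the number of divisions: log_2(1024) = 10

The recursion tree depth is log_2(1024) = 10. At each level, the problem size is divided by 2, so it takes 10 divisions to reduce to a base case of size 1. The algorithm makes 1 recursive call at each level.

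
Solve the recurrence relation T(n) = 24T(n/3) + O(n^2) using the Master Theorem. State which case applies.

Master Theorem for T(n) = 24T(n/3) + O(n^2):

a = 24, b = 3, c = 2
log_b(a) = log_3(24) = 2.8928

Case 1: c = 2 < log_3(24) = 2.8928
T(n) = O(n^(log_3 24))

For T(n) = 24T(n/3) + O(n^2): log_3(24) = 2.8928. This is Case 1 of the Master Theorem (c < log_b(a), work dominated by leaves), giving O(n^(log_3 24)).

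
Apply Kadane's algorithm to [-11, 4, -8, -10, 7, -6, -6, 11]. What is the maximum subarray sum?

Using Kadane's algorithm on [-11, 4, -8, -10, 7, -6, -6, 11]:

Scanning through the array:
Position 1 (value 4): max_ending_here = 4, max_so_far = 4
Position 2 (value -8): max_ending_here = -4, max_so_far = 4
Position 3 (value -10): max_ending_here = -10, max_so_far = 4
Position 4 (value 7): max_ending_here = 7, max_so_far = 7
Position 5 (value -6): max_ending_here = 1, max_so_far = 7
Position 6 (value -6): max_ending_here = -5, max_so_far = 7
Position 7 (value 11): max_ending_here = 11, max_so_far = 11

Maximum subarray: [11]
Maximum sum: 11

The maximum subarray is [11] with sum 11. This subarray runs from index 7 to index 7.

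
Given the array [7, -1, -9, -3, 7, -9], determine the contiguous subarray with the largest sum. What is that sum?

Using Kadane's algorithm on [7, -1, -9, -3, 7, -9]:

Scanning through the array:
Position 1 (value -1): max_ending_here = 6, max_so_far = 7
Position 2 (value -9): max_ending_here = -3, max_so_far = 7
Position 3 (value -3): max_ending_here = -3, max_so_far = 7
Position 4 (value 7): max_ending_here = 7, max_so_far = 7
Position 5 (value -9): max_ending_here = -2, max_so_far = 7

Maximum subarray: [7]
Maximum sum: 7

The maximum subarray is [7] with sum 7. This subarray runs from index 0 to index 0.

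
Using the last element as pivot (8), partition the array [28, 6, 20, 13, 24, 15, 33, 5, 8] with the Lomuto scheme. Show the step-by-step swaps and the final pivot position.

Lomuto partition with pivot = 8:

Initial array: [28, 6, 20, 13, 24, 15, 33, 5, 8]

arr[0]=28 > 8: no swap
arr[1]=6 <= 8: swap with position 0, array becomes [6, 28, 20, 13, 24, 15, 33, 5, 8]
arr[2]=20 > 8: no swap
arr[3]=13 > 8: no swap
arr[4]=24 > 8: no swap
arr[5]=15 > 8: no swap
arr[6]=33 > 8: no swap
arr[7]=5 <= 8: swap with position 1, array becomes [6, 5, 20, 13, 24, 15, 33, 28, 8]

Place pivot at position 2: [6, 5, 8, 13, 24, 15, 33, 28, 20]
Pivot position: 2

After partitioning with pivot 8, the array becomes [6, 5, 8, 13, 24, 15, 33, 28, 20]. The pivot is placed at index 2. All elements to the left of the pivot are <= 8, and all elements to the right are > 8.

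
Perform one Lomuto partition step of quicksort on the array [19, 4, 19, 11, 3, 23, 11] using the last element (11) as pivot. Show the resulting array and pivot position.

Lomuto partition with pivot = 11:

Initial array: [19, 4, 19, 11, 3, 23, 11]

arr[0]=19 > 11: no swap
arr[1]=4 <= 11: swap with position 0, array becomes [4, 19, 19, 11, 3, 23, 11]
arr[2]=19 > 11: no swap
arr[3]=11 <= 11: swap with position 1, array becomes [4, 11, 19, 19, 3, 23, 11]
arr[4]=3 <= 11: swap with position 2, array becomes [4, 11, 3, 19, 19, 23, 11]
arr[5]=23 > 11: no swap

Place pivot at position 3: [4, 11, 3, 11, 19, 23, 19]
Pivot position: 3

After partitioning with pivot 11, the array becomes [4, 11, 3, 11, 19, 23, 19]. The pivot is placed at index 3. All elements to the left of the pivot are <= 11, and all elements to the right are > 11.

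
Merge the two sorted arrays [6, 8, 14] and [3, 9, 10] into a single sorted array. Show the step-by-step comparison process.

Merging process:

Compare 6 vs 3: take 3 from right. Merged: [3]
Compare 6 vs 9: take 6 from left. Merged: [3, 6]
Compare 8 vs 9: take 8 from left. Merged: [3, 6, 8]
Compare 14 vs 9: take 9 from right. Merged: [3, 6, 8, 9]
Compare 14 vs 10: take 10 from right. Merged: [3, 6, 8, 9, 10]
Append remaining from left: [14]. Merged: [3, 6, 8, 9, 10, 14]

Final merged array: [3, 6, 8, 9, 10, 14]
Total comparisons: 5

The merged array is [3, 6, 8, 9, 10, 14], requiring 5 comparisons. The merge step runs in O(n) time where n is the total number of elements.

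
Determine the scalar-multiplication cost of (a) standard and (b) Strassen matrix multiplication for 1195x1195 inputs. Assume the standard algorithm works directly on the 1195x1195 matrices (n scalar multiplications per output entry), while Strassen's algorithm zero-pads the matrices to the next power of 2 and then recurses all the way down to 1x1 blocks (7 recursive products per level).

Matrix multiplication for 1195x1195 matrices:

Strassen's algorithm requires power-of-2 dimensions. Pad 1195x1195 to 2048x2048 (next power of 2).

Standard algorithm: 1195^3 = 1706489875 multiplications
Strassen's algorithm: 7^(log2(2048)) = 7^11 = 1977326743 multiplications
Difference: 1706489875 - 1977326743 = -270836868 (Strassen uses MORE here due to padding overhead — for small or just-over-power-of-2 n, padding can outweigh the per-level savings)

Standard: 1706489875 multiplications (1195^3). Strassen: 1977326743 multiplications (7^11, after padding to 2048x2048). Strassen reduces 8 recursive multiplications to 7 at each level.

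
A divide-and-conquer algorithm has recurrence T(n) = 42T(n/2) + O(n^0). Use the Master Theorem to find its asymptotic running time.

Master Theorem for T(n) = 42T(n/2) + O(n^0):

a = 42, b = 2, c = 0
log_b(a) = log_2(42) = 5.3923

Case 1: c = 0 < log_2(42) = 5.3923
T(n) = O(n^(log_2 42))

For T(n) = 42T(n/2) + O(n^0): log_2(42) = 5.3923. This is Case 1 of the Master Theorem (c < log_b(a), work dominated by leaves), giving O(n^(log_2 42)).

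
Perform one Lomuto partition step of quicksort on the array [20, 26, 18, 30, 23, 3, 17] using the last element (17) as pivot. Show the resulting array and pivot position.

Lomuto partition with pivot = 17:

Initial array: [20, 26, 18, 30, 23, 3, 17]

arr[0]=20 > 17: no swap
arr[1]=26 > 17: no swap
arr[2]=18 > 17: no swap
arr[3]=30 > 17: no swap
arr[4]=23 > 17: no swap
arr[5]=3 <= 17: swap with position 0, array becomes [3, 26, 18, 30, 23, 20, 17]

Place pivot at position 1: [3, 17, 18, 30, 23, 20, 26]
Pivot position: 1

After partitioning with pivot 17, the array becomes [3, 17, 18, 30, 23, 20, 26]. The pivot is placed at index 1. All elements to the left of the pivot are <= 17, and all elements to the right are > 17.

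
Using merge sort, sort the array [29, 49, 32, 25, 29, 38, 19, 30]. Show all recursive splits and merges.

Merge sort trace:

Split: [29, 49, 32, 25, 29, 38, 19, 30] -> [29, 49, 32, 25] and [29, 38, 19, 30]
  Split: [29, 49, 32, 25] -> [29, 49] and [32, 25]
    Split: [29, 49] -> [29] and [49]
    Merge: [29] + [49] -> [29, 49]
    Split: [32, 25] -> [32] and [25]
    Merge: [32] + [25] -> [25, 32]
  Merge: [29, 49] + [25, 32] -> [25, 29, 32, 49]
  Split: [29, 38, 19, 30] -> [29, 38] and [19, 30]
    Split: [29, 38] -> [29] and [38]
    Merge: [29] + [38] -> [29, 38]
    Split: [19, 30] -> [19] and [30]
    Merge: [19] + [30] -> [19, 30]
  Merge: [29, 38] + [19, 30] -> [19, 29, 30, 38]
Merge: [25, 29, 32, 49] + [19, 29, 30, 38] -> [19, 25, 29, 29, 30, 32, 38, 49]

Final sorted array: [19, 25, 29, 29, 30, 32, 38, 49]

The merge sort proceeds by recursively splitting the array and merging sorted halves.
After all merges, the sorted array is [19, 25, 29, 29, 30, 32, 38, 49].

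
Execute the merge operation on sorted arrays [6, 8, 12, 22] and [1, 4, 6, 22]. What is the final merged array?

Merging process:

Compare 6 vs 1: take 1 from right. Merged: [1]
Compare 6 vs 4: take 4 from right. Merged: [1, 4]
Compare 6 vs 6: take 6 from left. Merged: [1, 4, 6]
Compare 8 vs 6: take 6 from right. Merged: [1, 4, 6, 6]
Compare 8 vs 22: take 8 from left. Merged: [1, 4, 6, 6, 8]
Compare 12 vs 22: take 12 from left. Merged: [1, 4, 6, 6, 8, 12]
Compare 22 vs 22: take 22 from left. Merged: [1, 4, 6, 6, 8, 12, 22]
Append remaining from right: [22]. Merged: [1, 4, 6, 6, 8, 12, 22, 22]

Final merged array: [1, 4, 6, 6, 8, 12, 22, 22]
Total comparisons: 7

The merged array is [1, 4, 6, 6, 8, 12, 22, 22], requiring 7 comparisons. The merge step runs in O(n) time where n is the total number of elements.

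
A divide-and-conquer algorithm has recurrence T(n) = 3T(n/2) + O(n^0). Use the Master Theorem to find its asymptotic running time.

Master Theorem for T(n) = 3T(n/2) + O(n^0):

a = 3, b = 2, c = 0
log_b(a) = log_2(3) = 1.5850

Case 1: c = 0 < log_2(3) = 1.5850
T(n) = O(n^(log_2 3))

For T(n) = 3T(n/2) + O(n^0): log_2(3) = 1.5850. This is Case 1 of the Master Theorem (c < log_b(a), work dominated by leaves), giving O(n^(log_2 3)).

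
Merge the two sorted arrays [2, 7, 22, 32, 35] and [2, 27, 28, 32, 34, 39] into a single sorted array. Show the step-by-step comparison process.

Merging process:

Compare 2 vs 2: take 2 from left. Merged: [2]
Compare 7 vs 2: take 2 from right. Merged: [2, 2]
Compare 7 vs 27: take 7 from left. Merged: [2, 2, 7]
Compare 22 vs 27: take 22 from left. Merged: [2, 2, 7, 22]
Compare 32 vs 27: take 27 from right. Merged: [2, 2, 7, 22, 27]
Compare 32 vs 28: take 28 from right. Merged: [2, 2, 7, 22, 27, 28]
Compare 32 vs 32: take 32 from left. Merged: [2, 2, 7, 22, 27, 28, 32]
Compare 35 vs 32: take 32 from right. Merged: [2, 2, 7, 22, 27, 28, 32, 32]
Compare 35 vs 34: take 34 from right. Merged: [2, 2, 7, 22, 27, 28, 32, 32, 34]
Compare 35 vs 39: take 35 from left. Merged: [2, 2, 7, 22, 27, 28, 32, 32, 34, 35]
Append remaining from right: [39]. Merged: [2, 2, 7, 22, 27, 28, 32, 32, 34, 35, 39]

Final merged array: [2, 2, 7, 22, 27, 28, 32, 32, 34, 35, 39]
Total comparisons: 10

The merged array is [2, 2, 7, 22, 27, 28, 32, 32, 34, 35, 39], requiring 10 comparisons. The merge step runs in O(n) time where n is the total number of elements.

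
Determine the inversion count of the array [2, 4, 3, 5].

Finding inversions in [2, 4, 3, 5]:

(1, 2): arr[1]=4 > arr[2]=3

Total inversions: 1

The array has 1 inversion(s): (1,2). Each pair (i,j) satisfies i < j and arr[i] > arr[j].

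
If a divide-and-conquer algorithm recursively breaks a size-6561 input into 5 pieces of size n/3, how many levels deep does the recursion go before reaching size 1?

For divide and conquer with division factor 3:

Problem sizes at each level:
Level 0: 6561
Level 1: 2187
Level 2: 729
Level 3: 243
Level 4: 81
Level 5: 27
Level 6: 9
Level 7: 3
Level 8: 1

The root is level 0 and the size-1 base case is level 8 (the tree spans levels 0 through 8, i.e. 9 levels counting the root), so the depth is the number of divisions: log_3(6561) = 8

The recursion tree depth is log_3(6561) = 8. At each level, the problem size is divided by 3, so it takes 8 divisions to reduce to a base case of size 1. The algorithm makes 5 recursive calls at each level.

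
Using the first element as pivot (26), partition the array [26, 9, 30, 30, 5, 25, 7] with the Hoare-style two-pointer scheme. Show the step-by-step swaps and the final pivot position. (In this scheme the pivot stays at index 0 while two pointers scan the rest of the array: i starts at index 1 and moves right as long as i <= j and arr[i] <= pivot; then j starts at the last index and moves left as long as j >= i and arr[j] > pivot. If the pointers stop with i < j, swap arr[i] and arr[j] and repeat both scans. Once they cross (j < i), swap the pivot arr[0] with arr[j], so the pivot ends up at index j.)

Hoare-style two-pointer partition with pivot = 26:

Initial array: [26, 9, 30, 30, 5, 25, 7]

Pointers start at i = 1, j = 6.
i stops at index 2 (arr[2]=30 > 26), j stops at index 6 (arr[6]=7 <= 26): swap arr[2] and arr[6], array becomes [26, 9, 7, 30, 5, 25, 30]
i stops at index 3 (arr[3]=30 > 26), j stops at index 5 (arr[5]=25 <= 26): swap arr[3] and arr[5], array becomes [26, 9, 7, 25, 5, 30, 30]
i ends at 5, j ends at 4: the pointers have crossed (j < i), so scanning stops.

Swap pivot arr[0] with arr[4] to place pivot at position 4: [5, 9, 7, 25, 26, 30, 30]
Pivot position: 4

After partitioning with pivot 26, the array becomes [5, 9, 7, 25, 26, 30, 30]. The pivot is placed at index 4. All elements to the left of the pivot are <= 26, and all elements to the right are > 26.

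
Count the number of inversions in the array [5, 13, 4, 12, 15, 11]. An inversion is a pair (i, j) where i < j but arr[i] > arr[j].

Finding inversions in [5, 13, 4, 12, 15, 11]:

(0, 2): arr[0]=5 > arr[2]=4
(1, 2): arr[1]=13 > arr[2]=4
(1, 3): arr[1]=13 > arr[3]=12
(1, 5): arr[1]=13 > arr[5]=11
(3, 5): arr[3]=12 > arr[5]=11
(4, 5): arr[4]=15 > arr[5]=11

Total inversions: 6

The array has 6 inversion(s): (0,2), (1,2), (1,3), (1,5), (3,5), (4,5). Each pair (i,j) satisfies i < j and arr[i] > arr[j].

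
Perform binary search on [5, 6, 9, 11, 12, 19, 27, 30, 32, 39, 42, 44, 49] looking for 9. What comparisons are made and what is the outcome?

Binary search for 9 in [5, 6, 9, 11, 12, 19, 27, 30, 32, 39, 42, 44, 49]:

lo=0, hi=12, mid=6, arr[mid]=27 -> 27 > 9, search left half
lo=0, hi=5, mid=2, arr[mid]=9 -> Found target at index 2!

Binary search finds 9 at index 2 after 2 comparisons. The search repeatedly halves the search space by comparing with the middle element.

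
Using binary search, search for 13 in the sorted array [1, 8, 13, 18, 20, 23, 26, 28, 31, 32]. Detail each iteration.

Binary search for 13 in [1, 8, 13, 18, 20, 23, 26, 28, 31, 32]:

lo=0, hi=9, mid=4, arr[mid]=20 -> 20 > 13, search left half
lo=0, hi=3, mid=1, arr[mid]=8 -> 8 < 13, search right half
lo=2, hi=3, mid=2, arr[mid]=13 -> Found target at index 2!

Binary search finds 13 at index 2 after 3 comparisons. The search repeatedly halves the search space by comparing with the middle element.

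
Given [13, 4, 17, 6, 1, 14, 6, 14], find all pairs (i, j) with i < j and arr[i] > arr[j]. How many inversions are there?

Finding inversions in [13, 4, 17, 6, 1, 14, 6, 14]:

(0, 1): arr[0]=13 > arr[1]=4
(0, 3): arr[0]=13 > arr[3]=6
(0, 4): arr[0]=13 > arr[4]=1
(0, 6): arr[0]=13 > arr[6]=6
(1, 4): arr[1]=4 > arr[4]=1
(2, 3): arr[2]=17 > arr[3]=6
(2, 4): arr[2]=17 > arr[4]=1
(2, 5): arr[2]=17 > arr[5]=14
(2, 6): arr[2]=17 > arr[6]=6
(2, 7): arr[2]=17 > arr[7]=14
(3, 4): arr[3]=6 > arr[4]=1
(5, 6): arr[5]=14 > arr[6]=6

Total inversions: 12

The array has 12 inversion(s): (0,1), (0,3), (0,4), (0,6), (1,4), (2,3), (2,4), (2,5), (2,6), (2,7), (3,4), (5,6). Each pair (i,j) satisfies i < j and arr[i] > arr[j].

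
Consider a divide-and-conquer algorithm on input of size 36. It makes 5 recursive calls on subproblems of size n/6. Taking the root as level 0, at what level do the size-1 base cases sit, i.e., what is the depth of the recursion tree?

For divide and conquer with division factor 6:

Problem sizes at each level:
Level 0: 36
Level 1: 6
Level 2: 1

The root is level 0 and the size-1 base case is level 2 (the tree spans levels 0 through 2, i.e. 3 levels counting the root), so the depth is the number of divisions: log_6(36) = 2

The recursion tree depth is log_6(36) = 2. At each level, the problem size is divided by 6, so it takes 2 divisions to reduce to a base case of size 1. The algorithm makes 5 recursive calls at each level.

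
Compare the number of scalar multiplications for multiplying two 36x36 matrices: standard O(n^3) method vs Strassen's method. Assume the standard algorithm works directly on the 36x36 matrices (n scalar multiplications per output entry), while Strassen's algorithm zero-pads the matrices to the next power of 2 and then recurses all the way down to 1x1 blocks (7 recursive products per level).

Matrix multiplication for 36x36 matrices:

Strassen's algorithm requires power-of-2 dimensions. Pad 36x36 to 64x64 (next power of 2).

Standard algorithm: 36^3 = 46656 multiplications
Strassen's algorithm: 7^(log2(64)) = 7^6 = 117649 multiplications
Difference: 46656 - 117649 = -70993 (Strassen uses MORE here due to padding overhead — for small or just-over-power-of-2 n, padding can outweigh the per-level savings)

Standard: 46656 multiplications (36^3). Strassen: 117649 multiplications (7^6, after padding to 64x64). Strassen reduces 8 recursive multiplications to 7 at each level.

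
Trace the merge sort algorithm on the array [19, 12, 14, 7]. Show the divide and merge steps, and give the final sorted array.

Merge sort trace:

Split: [19, 12, 14, 7] -> [19, 12] and [14, 7]
  Split: [19, 12] -> [19] and [12]
  Merge: [19] + [12] -> [12, 19]
  Split: [14, 7] -> [14] and [7]
  Merge: [14] + [7] -> [7, 14]
Merge: [12, 19] + [7, 14] -> [7, 12, 14, 19]

Final sorted array: [7, 12, 14, 19]

The merge sort proceeds by recursively splitting the array and merging sorted halves.
After all merges, the sorted array is [7, 12, 14, 19].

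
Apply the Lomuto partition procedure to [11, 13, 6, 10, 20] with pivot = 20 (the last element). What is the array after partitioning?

Lomuto partition with pivot = 20:

Initial array: [11, 13, 6, 10, 20]

arr[0]=11 <= 20: swap with position 0, array becomes [11, 13, 6, 10, 20]
arr[1]=13 <= 20: swap with position 1, array becomes [11, 13, 6, 10, 20]
arr[2]=6 <= 20: swap with position 2, array becomes [11, 13, 6, 10, 20]
arr[3]=10 <= 20: swap with position 3, array becomes [11, 13, 6, 10, 20]

Place pivot at position 4: [11, 13, 6, 10, 20]
Pivot position: 4

After partitioning with pivot 20, the array becomes [11, 13, 6, 10, 20]. The pivot is placed at index 4. All elements to the left of the pivot are <= 20, and all elements to the right are > 20.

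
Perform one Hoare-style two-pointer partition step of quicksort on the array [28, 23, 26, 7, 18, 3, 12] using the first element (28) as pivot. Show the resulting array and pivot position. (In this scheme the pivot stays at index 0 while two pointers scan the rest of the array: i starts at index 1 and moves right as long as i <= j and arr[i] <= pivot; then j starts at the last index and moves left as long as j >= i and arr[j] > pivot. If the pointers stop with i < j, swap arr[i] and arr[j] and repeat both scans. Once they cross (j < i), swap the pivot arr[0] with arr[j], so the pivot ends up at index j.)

Hoare-style two-pointer partition with pivot = 28:

Initial array: [28, 23, 26, 7, 18, 3, 12]

Pointers start at i = 1, j = 6.
i ends at 7, j ends at 6: the pointers have crossed (j < i), so scanning stops.

Swap pivot arr[0] with arr[6] to place pivot at position 6: [12, 23, 26, 7, 18, 3, 28]
Pivot position: 6

After partitioning with pivot 28, the array becomes [12, 23, 26, 7, 18, 3, 28]. The pivot is placed at index 6. All elements to the left of the pivot are <= 28, and all elements to the right are > 28.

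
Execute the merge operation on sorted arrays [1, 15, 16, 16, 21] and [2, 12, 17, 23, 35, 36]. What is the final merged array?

Merging process:

Compare 1 vs 2: take 1 from left. Merged: [1]
Compare 15 vs 2: take 2 from right. Merged: [1, 2]
Compare 15 vs 12: take 12 from right. Merged: [1, 2, 12]
Compare 15 vs 17: take 15 from left. Merged: [1, 2, 12, 15]
Compare 16 vs 17: take 16 from left. Merged: [1, 2, 12, 15, 16]
Compare 16 vs 17: take 16 from left. Merged: [1, 2, 12, 15, 16, 16]
Compare 21 vs 17: take 17 from right. Merged: [1, 2, 12, 15, 16, 16, 17]
Compare 21 vs 23: take 21 from left. Merged: [1, 2, 12, 15, 16, 16, 17, 21]
Append remaining from right: [23, 35, 36]. Merged: [1, 2, 12, 15, 16, 16, 17, 21, 23, 35, 36]

Final merged array: [1, 2, 12, 15, 16, 16, 17, 21, 23, 35, 36]
Total comparisons: 8

The merged array is [1, 2, 12, 15, 16, 16, 17, 21, 23, 35, 36], requiring 8 comparisons. The merge step runs in O(n) time where n is the total number of elements.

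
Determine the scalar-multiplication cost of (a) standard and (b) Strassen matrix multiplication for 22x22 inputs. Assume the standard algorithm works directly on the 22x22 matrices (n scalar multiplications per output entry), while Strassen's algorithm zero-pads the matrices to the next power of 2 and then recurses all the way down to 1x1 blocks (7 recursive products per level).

Matrix multiplication for 22x22 matrices:

Strassen's algorithm requires power-of-2 dimensions. Pad 22x22 to 32x32 (next power of 2).

Standard algorithm: 22^3 = 10648 multiplications
Strassen's algorithm: 7^(log2(32)) = 7^5 = 16807 multiplications
Difference: 10648 - 16807 = -6159 (Strassen uses MORE here due to padding overhead — for small or just-over-power-of-2 n, padding can outweigh the per-level savings)

Standard: 10648 multiplications (22^3). Strassen: 16807 multiplications (7^5, after padding to 32x32). Strassen reduces 8 recursive multiplications to 7 at each level.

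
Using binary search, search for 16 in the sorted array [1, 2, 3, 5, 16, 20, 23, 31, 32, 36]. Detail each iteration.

Binary search for 16 in [1, 2, 3, 5, 16, 20, 23, 31, 32, 36]:

lo=0, hi=9, mid=4, arr[mid]=16 -> Found target at index 4!

Binary search finds 16 at index 4 after 1 comparisons. The search repeatedly halves the search space by comparing with the middle element.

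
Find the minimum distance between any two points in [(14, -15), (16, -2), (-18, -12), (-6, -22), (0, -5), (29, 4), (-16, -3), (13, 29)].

Computing all pairwise distances among 8 points:

d((14, -15), (16, -2)) = 13.1529
d((14, -15), (-18, -12)) = 32.1403
d((14, -15), (-6, -22)) = 21.1896
d((14, -15), (0, -5)) = 17.2047
d((14, -15), (29, 4)) = 24.2074
d((14, -15), (-16, -3)) = 32.311
d((14, -15), (13, 29)) = 44.0114
d((16, -2), (-18, -12)) = 35.4401
d((16, -2), (-6, -22)) = 29.7321
d((16, -2), (0, -5)) = 16.2788
d((16, -2), (29, 4)) = 14.3178
d((16, -2), (-16, -3)) = 32.0156
d((16, -2), (13, 29)) = 31.1448
d((-18, -12), (-6, -22)) = 15.6205
d((-18, -12), (0, -5)) = 19.3132
d((-18, -12), (29, 4)) = 49.6488
d((-18, -12), (-16, -3)) = 9.2195 <-- minimum
d((-18, -12), (13, 29)) = 51.4004
d((-6, -22), (0, -5)) = 18.0278
d((-6, -22), (29, 4)) = 43.6005
d((-6, -22), (-16, -3)) = 21.4709
d((-6, -22), (13, 29)) = 54.4243
d((0, -5), (29, 4)) = 30.3645
d((0, -5), (-16, -3)) = 16.1245
d((0, -5), (13, 29)) = 36.4005
d((29, 4), (-16, -3)) = 45.5412
d((29, 4), (13, 29)) = 29.6816
d((-16, -3), (13, 29)) = 43.1856

Closest pair: (-18, -12) and (-16, -3) with distance 9.2195

The closest pair is (-18, -12) and (-16, -3) with Euclidean distance 9.2195. For 8 points, brute-force pairwise comparison is shown above. For large n, the divide-and-conquer algorithm (sort by x, recurse on halves, check the dividing strip) achieves O(n log n).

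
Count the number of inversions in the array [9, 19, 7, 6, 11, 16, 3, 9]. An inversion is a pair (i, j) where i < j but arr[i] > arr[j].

Finding inversions in [9, 19, 7, 6, 11, 16, 3, 9]:

(0, 2): arr[0]=9 > arr[2]=7
(0, 3): arr[0]=9 > arr[3]=6
(0, 6): arr[0]=9 > arr[6]=3
(1, 2): arr[1]=19 > arr[2]=7
(1, 3): arr[1]=19 > arr[3]=6
(1, 4): arr[1]=19 > arr[4]=11
(1, 5): arr[1]=19 > arr[5]=16
(1, 6): arr[1]=19 > arr[6]=3
(1, 7): arr[1]=19 > arr[7]=9
(2, 3): arr[2]=7 > arr[3]=6
(2, 6): arr[2]=7 > arr[6]=3
(3, 6): arr[3]=6 > arr[6]=3
(4, 6): arr[4]=11 > arr[6]=3
(4, 7): arr[4]=11 > arr[7]=9
(5, 6): arr[5]=16 > arr[6]=3
(5, 7): arr[5]=16 > arr[7]=9

Total inversions: 16

The array has 16 inversion(s): (0,2), (0,3), (0,6), (1,2), (1,3), (1,4), (1,5), (1,6), (1,7), (2,3), (2,6), (3,6), (4,6), (4,7), (5,6), (5,7). Each pair (i,j) satisfies i < j and arr[i] > arr[j].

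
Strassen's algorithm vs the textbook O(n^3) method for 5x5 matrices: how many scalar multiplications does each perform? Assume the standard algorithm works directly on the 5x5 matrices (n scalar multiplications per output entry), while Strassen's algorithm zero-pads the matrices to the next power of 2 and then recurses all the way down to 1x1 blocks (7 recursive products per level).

Matrix multiplication for 5x5 matrices:

Strassen's algorithm requires power-of-2 dimensions. Pad 5x5 to 8x8 (next power of 2).

Standard algorithm: 5^3 = 125 multiplications
Strassen's algorithm: 7^(log2(8)) = 7^3 = 343 multiplications
Difference: 125 - 343 = -218 (Strassen uses MORE here due to padding overhead — for small or just-over-power-of-2 n, padding can outweigh the per-level savings)

Standard: 125 multiplications (5^3). Strassen: 343 multiplications (7^3, after padding to 8x8). Strassen reduces 8 recursive multiplications to 7 at each level.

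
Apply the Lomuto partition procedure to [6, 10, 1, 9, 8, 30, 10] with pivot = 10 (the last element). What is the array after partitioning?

Lomuto partition with pivot = 10:

Initial array: [6, 10, 1, 9, 8, 30, 10]

arr[0]=6 <= 10: swap with position 0, array becomes [6, 10, 1, 9, 8, 30, 10]
arr[1]=10 <= 10: swap with position 1, array becomes [6, 10, 1, 9, 8, 30, 10]
arr[2]=1 <= 10: swap with position 2, array becomes [6, 10, 1, 9, 8, 30, 10]
arr[3]=9 <= 10: swap with position 3, array becomes [6, 10, 1, 9, 8, 30, 10]
arr[4]=8 <= 10: swap with position 4, array becomes [6, 10, 1, 9, 8, 30, 10]
arr[5]=30 > 10: no swap

Place pivot at position 5: [6, 10, 1, 9, 8, 10, 30]
Pivot position: 5

After partitioning with pivot 10, the array becomes [6, 10, 1, 9, 8, 10, 30]. The pivot is placed at index 5. All elements to the left of the pivot are <= 10, and all elements to the right are > 10.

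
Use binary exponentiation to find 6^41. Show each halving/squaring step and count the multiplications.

Computing 6^41 by squaring (build up from 6^1; each line after the first costs one multiplication):

6^1 = 6
6^2 = (6^1)^2 = 6^2 = 36
6^4 = (6^2)^2 = 36^2 = 1296
6^5 = 6 * 6^4 = 6 * 1296 = 7776
6^10 = (6^5)^2 = 7776^2 = 60466176
6^20 = (6^10)^2 = 60466176^2 = 3656158440062976
6^40 = (6^20)^2 = 3656158440062976^2 = 13367494538843734067838845976576
6^41 = 6 * 6^40 = 6 * 13367494538843734067838845976576 = 80204967233062404407033075859456

Result: 80204967233062404407033075859456
Multiplications needed: 7 (7 lines after 6^1)

6^41 = 80204967233062404407033075859456. Using exponentiation by squaring, this requires 7 multiplications. The key idea: if the exponent is even, square the half-power; if odd, multiply by the base once.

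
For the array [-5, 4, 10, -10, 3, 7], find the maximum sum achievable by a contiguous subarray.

Using Kadane's algorithm on [-5, 4, 10, -10, 3, 7]:

Scanning through the array:
Position 1 (value 4): max_ending_here = 4, max_so_far = 4
Position 2 (value 10): max_ending_here = 14, max_so_far = 14
Position 3 (value -10): max_ending_here = 4, max_so_far = 14
Position 4 (value 3): max_ending_here = 7, max_so_far = 14
Position 5 (value 7): max_ending_here = 14, max_so_far = 14

Maximum subarray: [4, 10]
Maximum sum: 14

The maximum subarray is [4, 10] with sum 14. This subarray runs from index 1 to index 2.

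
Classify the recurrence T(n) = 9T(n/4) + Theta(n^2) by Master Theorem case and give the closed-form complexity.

Master Theorem for T(n) = 9T(n/4) + O(n^2):

a = 9, b = 4, c = 2
log_b(a) = log_4(9) = 1.5850

Case 3: c = 2 > log_4(9) = 1.5850
T(n) = O(n^2) = O(n^2)

For T(n) = 9T(n/4) + O(n^2): log_4(9) = 1.5850. This is Case 3 of the Master Theorem (c > log_b(a), work dominated by root), giving O(n^2).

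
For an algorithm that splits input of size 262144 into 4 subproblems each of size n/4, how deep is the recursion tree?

For divide and conquer with division factor 4:

Problem sizes at each level:
Level 0: 262144
Level 1: 65536
Level 2: 16384
Level 3: 4096
Level 4: 1024
Level 5: 256
Level 6: 64
Level 7: 16
Level 8: 4
Level 9: 1

The root is level 0 and the size-1 base case is level 9 (the tree spans levels 0 through 9, i.e. 10 levels counting the root), so the depth is the number of divisions: log_4(262144) = 9

The recursion tree depth is log_4(262144) = 9. At each level, the problem size is divided by 4, so it takes 9 divisions to reduce to a base case of size 1. The algorithm makes 4 recursive calls at each level.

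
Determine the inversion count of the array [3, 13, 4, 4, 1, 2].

Finding inversions in [3, 13, 4, 4, 1, 2]:

(0, 4): arr[0]=3 > arr[4]=1
(0, 5): arr[0]=3 > arr[5]=2
(1, 2): arr[1]=13 > arr[2]=4
(1, 3): arr[1]=13 > arr[3]=4
(1, 4): arr[1]=13 > arr[4]=1
(1, 5): arr[1]=13 > arr[5]=2
(2, 4): arr[2]=4 > arr[4]=1
(2, 5): arr[2]=4 > arr[5]=2
(3, 4): arr[3]=4 > arr[4]=1
(3, 5): arr[3]=4 > arr[5]=2

Total inversions: 10

The array has 10 inversion(s): (0,4), (0,5), (1,2), (1,3), (1,4), (1,5), (2,4), (2,5), (3,4), (3,5). Each pair (i,j) satisfies i < j and arr[i] > arr[j].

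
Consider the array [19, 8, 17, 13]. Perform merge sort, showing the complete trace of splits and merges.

Merge sort trace:

Split: [19, 8, 17, 13] -> [19, 8] and [17, 13]
  Split: [19, 8] -> [19] and [8]
  Merge: [19] + [8] -> [8, 19]
  Split: [17, 13] -> [17] and [13]
  Merge: [17] + [13] -> [13, 17]
Merge: [8, 19] + [13, 17] -> [8, 13, 17, 19]

Final sorted array: [8, 13, 17, 19]

The merge sort proceeds by recursively splitting the array and merging sorted halves.
After all merges, the sorted array is [8, 13, 17, 19].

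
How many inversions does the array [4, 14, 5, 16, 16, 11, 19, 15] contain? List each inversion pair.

Finding inversions in [4, 14, 5, 16, 16, 11, 19, 15]:

(1, 2): arr[1]=14 > arr[2]=5
(1, 5): arr[1]=14 > arr[5]=11
(3, 5): arr[3]=16 > arr[5]=11
(3, 7): arr[3]=16 > arr[7]=15
(4, 5): arr[4]=16 > arr[5]=11
(4, 7): arr[4]=16 > arr[7]=15
(6, 7): arr[6]=19 > arr[7]=15

Total inversions: 7

The array has 7 inversion(s): (1,2), (1,5), (3,5), (3,7), (4,5), (4,7), (6,7). Each pair (i,j) satisfies i < j and arr[i] > arr[j].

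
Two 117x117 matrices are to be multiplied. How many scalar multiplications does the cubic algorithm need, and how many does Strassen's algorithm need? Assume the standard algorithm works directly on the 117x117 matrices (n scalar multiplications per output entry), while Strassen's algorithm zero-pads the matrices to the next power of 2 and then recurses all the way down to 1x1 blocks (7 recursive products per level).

Matrix multiplication for 117x117 matrices:

Strassen's algorithm requires power-of-2 dimensions. Pad 117x117 to 128x128 (next power of 2).

Standard algorithm: 117^3 = 1601613 multiplications
Strassen's algorithm: 7^(log2(128)) = 7^7 = 823543 multiplications
Savings: 1601613 - 823543 = 778070 multiplications

Standard: 1601613 multiplications (117^3). Strassen: 823543 multiplications (7^7, after padding to 128x128). Strassen reduces 8 recursive multiplications to 7 at each level.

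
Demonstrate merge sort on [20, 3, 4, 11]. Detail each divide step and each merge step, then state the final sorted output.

Merge sort trace:

Split: [20, 3, 4, 11] -> [20, 3] and [4, 11]
  Split: [20, 3] -> [20] and [3]
  Merge: [20] + [3] -> [3, 20]
  Split: [4, 11] -> [4] and [11]
  Merge: [4] + [11] -> [4, 11]
Merge: [3, 20] + [4, 11] -> [3, 4, 11, 20]

Final sorted array: [3, 4, 11, 20]

The merge sort proceeds by recursively splitting the array and merging sorted halves.
After all merges, the sorted array is [3, 4, 11, 20].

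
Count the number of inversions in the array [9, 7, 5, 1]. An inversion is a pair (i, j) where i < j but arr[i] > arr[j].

Finding inversions in [9, 7, 5, 1]:

(0, 1): arr[0]=9 > arr[1]=7
(0, 2): arr[0]=9 > arr[2]=5
(0, 3): arr[0]=9 > arr[3]=1
(1, 2): arr[1]=7 > arr[2]=5
(1, 3): arr[1]=7 > arr[3]=1
(2, 3): arr[2]=5 > arr[3]=1

Total inversions: 6

The array has 6 inversion(s): (0,1), (0,2), (0,3), (1,2), (1,3), (2,3). Each pair (i,j) satisfies i < j and arr[i] > arr[j].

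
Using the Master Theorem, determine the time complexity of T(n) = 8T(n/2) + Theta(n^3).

Master Theorem for T(n) = 8T(n/2) + O(n^3):

a = 8, b = 2, c = 3
log_b(a) = log_2(8) = 3.0000

Case 2: c = 3 = log_2(8) = 3.0000
T(n) = O(n^3 log n) = O(n^3 log n)

For T(n) = 8T(n/2) + O(n^3): log_2(8) = 3.0000. This is Case 2 of the Master Theorem (c = log_b(a), equal work at all levels), giving O(n^3 log n).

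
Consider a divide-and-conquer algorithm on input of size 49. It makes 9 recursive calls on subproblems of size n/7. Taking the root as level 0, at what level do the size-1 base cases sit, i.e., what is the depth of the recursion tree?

For divide and conquer with division factor 7:

Problem sizes at each level:
Level 0: 49
Level 1: 7
Level 2: 1

The root is level 0 and the size-1 base case is level 2 (the tree spans levels 0 through 2, i.e. 3 levels counting the root), so the depth is the number of divisions: log_7(49) = 2

The recursion tree depth is log_7(49) = 2. At each level, the problem size is divided by 7, so it takes 2 divisions to reduce to a base case of size 1. The algorithm makes 9 recursive calls at each level.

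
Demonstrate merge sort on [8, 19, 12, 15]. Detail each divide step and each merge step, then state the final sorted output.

Merge sort trace:

Split: [8, 19, 12, 15] -> [8, 19] and [12, 15]
  Split: [8, 19] -> [8] and [19]
  Merge: [8] + [19] -> [8, 19]
  Split: [12, 15] -> [12] and [15]
  Merge: [12] + [15] -> [12, 15]
Merge: [8, 19] + [12, 15] -> [8, 12, 15, 19]

Final sorted array: [8, 12, 15, 19]

The merge sort proceeds by recursively splitting the array and merging sorted halves.
After all merges, the sorted array is [8, 12, 15, 19].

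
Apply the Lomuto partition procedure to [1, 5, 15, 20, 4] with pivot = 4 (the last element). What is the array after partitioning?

Lomuto partition with pivot = 4:

Initial array: [1, 5, 15, 20, 4]

arr[0]=1 <= 4: swap with position 0, array becomes [1, 5, 15, 20, 4]
arr[1]=5 > 4: no swap
arr[2]=15 > 4: no swap
arr[3]=20 > 4: no swap

Place pivot at position 1: [1, 4, 15, 20, 5]
Pivot position: 1

After partitioning with pivot 4, the array becomes [1, 4, 15, 20, 5]. The pivot is placed at index 1. All elements to the left of the pivot are <= 4, and all elements to the right are > 4.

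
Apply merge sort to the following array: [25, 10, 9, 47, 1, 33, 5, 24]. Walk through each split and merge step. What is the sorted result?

Merge sort trace:

Split: [25, 10, 9, 47, 1, 33, 5, 24] -> [25, 10, 9, 47] and [1, 33, 5, 24]
  Split: [25, 10, 9, 47] -> [25, 10] and [9, 47]
    Split: [25, 10] -> [25] and [10]
    Merge: [25] + [10] -> [10, 25]
    Split: [9, 47] -> [9] and [47]
    Merge: [9] + [47] -> [9, 47]
  Merge: [10, 25] + [9, 47] -> [9, 10, 25, 47]
  Split: [1, 33, 5, 24] -> [1, 33] and [5, 24]
    Split: [1, 33] -> [1] and [33]
    Merge: [1] + [33] -> [1, 33]
    Split: [5, 24] -> [5] and [24]
    Merge: [5] + [24] -> [5, 24]
  Merge: [1, 33] + [5, 24] -> [1, 5, 24, 33]
Merge: [9, 10, 25, 47] + [1, 5, 24, 33] -> [1, 5, 9, 10, 24, 25, 33, 47]

Final sorted array: [1, 5, 9, 10, 24, 25, 33, 47]

The merge sort proceeds by recursively splitting the array and merging sorted halves.
After all merges, the sorted array is [1, 5, 9, 10, 24, 25, 33, 47].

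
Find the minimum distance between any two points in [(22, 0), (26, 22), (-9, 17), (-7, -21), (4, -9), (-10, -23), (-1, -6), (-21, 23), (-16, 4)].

Computing all pairwise distances among 9 points:

d((22, 0), (26, 22)) = 22.3607
d((22, 0), (-9, 17)) = 35.3553
d((22, 0), (-7, -21)) = 35.805
d((22, 0), (4, -9)) = 20.1246
d((22, 0), (-10, -23)) = 39.4081
d((22, 0), (-1, -6)) = 23.7697
d((22, 0), (-21, 23)) = 48.7647
d((22, 0), (-16, 4)) = 38.2099
d((26, 22), (-9, 17)) = 35.3553
d((26, 22), (-7, -21)) = 54.2033
d((26, 22), (4, -9)) = 38.0132
d((26, 22), (-10, -23)) = 57.6281
d((26, 22), (-1, -6)) = 38.8973
d((26, 22), (-21, 23)) = 47.0106
d((26, 22), (-16, 4)) = 45.6946
d((-9, 17), (-7, -21)) = 38.0526
d((-9, 17), (4, -9)) = 29.0689
d((-9, 17), (-10, -23)) = 40.0125
d((-9, 17), (-1, -6)) = 24.3516
d((-9, 17), (-21, 23)) = 13.4164
d((-9, 17), (-16, 4)) = 14.7648
d((-7, -21), (4, -9)) = 16.2788
d((-7, -21), (-10, -23)) = 3.6056 <-- minimum
d((-7, -21), (-1, -6)) = 16.1555
d((-7, -21), (-21, 23)) = 46.1736
d((-7, -21), (-16, 4)) = 26.5707
d((4, -9), (-10, -23)) = 19.799
d((4, -9), (-1, -6)) = 5.831
d((4, -9), (-21, 23)) = 40.6079
d((4, -9), (-16, 4)) = 23.8537
d((-10, -23), (-1, -6)) = 19.2354
d((-10, -23), (-21, 23)) = 47.2969
d((-10, -23), (-16, 4)) = 27.6586
d((-1, -6), (-21, 23)) = 35.2278
d((-1, -6), (-16, 4)) = 18.0278
d((-21, 23), (-16, 4)) = 19.6469

Closest pair: (-7, -21) and (-10, -23) with distance 3.6056

The closest pair is (-7, -21) and (-10, -23) with Euclidean distance 3.6056. For 9 points, brute-force pairwise comparison is shown above. For large n, the divide-and-conquer algorithm (sort by x, recurse on halves, check the dividing strip) achieves O(n log n).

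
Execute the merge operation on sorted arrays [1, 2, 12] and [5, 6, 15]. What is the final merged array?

Merging process:

Compare 1 vs 5: take 1 from left. Merged: [1]
Compare 2 vs 5: take 2 from left. Merged: [1, 2]
Compare 12 vs 5: take 5 from right. Merged: [1, 2, 5]
Compare 12 vs 6: take 6 from right. Merged: [1, 2, 5, 6]
Compare 12 vs 15: take 12 from left. Merged: [1, 2, 5, 6, 12]
Append remaining from right: [15]. Merged: [1, 2, 5, 6, 12, 15]

Final merged array: [1, 2, 5, 6, 12, 15]
Total comparisons: 5

The merged array is [1, 2, 5, 6, 12, 15], requiring 5 comparisons. The merge step runs in O(n) time where n is the total number of elements.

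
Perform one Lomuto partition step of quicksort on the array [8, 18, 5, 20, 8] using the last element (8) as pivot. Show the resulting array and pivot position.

Lomuto partition with pivot = 8:

Initial array: [8, 18, 5, 20, 8]

arr[0]=8 <= 8: swap with position 0, array becomes [8, 18, 5, 20, 8]
arr[1]=18 > 8: no swap
arr[2]=5 <= 8: swap with position 1, array becomes [8, 5, 18, 20, 8]
arr[3]=20 > 8: no swap

Place pivot at position 2: [8, 5, 8, 20, 18]
Pivot position: 2

After partitioning with pivot 8, the array becomes [8, 5, 8, 20, 18]. The pivot is placed at index 2. All elements to the left of the pivot are <= 8, and all elements to the right are > 8.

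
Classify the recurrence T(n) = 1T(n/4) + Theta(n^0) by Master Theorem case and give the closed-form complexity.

Master Theorem for T(n) = 1T(n/4) + O(n^0):

a = 1, b = 4, c = 0
log_b(a) = log_4(1) = 0.0000

Case 2: c = 0 = log_4(1) = 0.0000
T(n) = O(n^0 log n) = O(log n)

For T(n) = 1T(n/4) + O(n^0): log_4(1) = 0.0000. This is Case 2 of the Master Theorem (c = log_b(a), equal work at all levels), giving O(log n).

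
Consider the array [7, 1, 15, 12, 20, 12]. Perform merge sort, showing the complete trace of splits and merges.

Merge sort trace:

Split: [7, 1, 15, 12, 20, 12] -> [7, 1, 15] and [12, 20, 12]
  Split: [7, 1, 15] -> [7] and [1, 15]
    Split: [1, 15] -> [1] and [15]
    Merge: [1] + [15] -> [1, 15]
  Merge: [7] + [1, 15] -> [1, 7, 15]
  Split: [12, 20, 12] -> [12] and [20, 12]
    Split: [20, 12] -> [20] and [12]
    Merge: [20] + [12] -> [12, 20]
  Merge: [12] + [12, 20] -> [12, 12, 20]
Merge: [1, 7, 15] + [12, 12, 20] -> [1, 7, 12, 12, 15, 20]

Final sorted array: [1, 7, 12, 12, 15, 20]

The merge sort proceeds by recursively splitting the array and merging sorted halves.
After all merges, the sorted array is [1, 7, 12, 12, 15, 20].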